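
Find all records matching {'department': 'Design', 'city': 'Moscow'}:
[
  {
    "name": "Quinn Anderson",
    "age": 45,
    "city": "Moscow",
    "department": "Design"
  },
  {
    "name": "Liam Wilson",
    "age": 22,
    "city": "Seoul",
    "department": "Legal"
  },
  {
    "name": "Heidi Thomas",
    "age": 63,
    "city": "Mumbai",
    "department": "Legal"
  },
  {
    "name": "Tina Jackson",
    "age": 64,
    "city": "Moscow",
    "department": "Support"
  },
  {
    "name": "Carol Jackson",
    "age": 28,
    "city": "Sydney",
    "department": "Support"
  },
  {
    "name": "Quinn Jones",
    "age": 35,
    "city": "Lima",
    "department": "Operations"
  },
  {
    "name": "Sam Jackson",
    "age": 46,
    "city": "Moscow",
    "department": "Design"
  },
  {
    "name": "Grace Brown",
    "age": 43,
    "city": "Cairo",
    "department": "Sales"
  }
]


Search criteria: {'department': 'Design', 'city': 'Moscow'}

Checking 8 records:
  Quinn Anderson: {department: Design, city: Moscow} <-- MATCH
  Liam Wilson: {department: Legal, city: Seoul}
  Heidi Thomas: {department: Legal, city: Mumbai}
  Tina Jackson: {department: Support, city: Moscow}
  Carol Jackson: {department: Support, city: Sydney}
  Quinn Jones: {department: Operations, city: Lima}
  Sam Jackson: {department: Design, city: Moscow} <-- MATCH
  Grace Brown: {department: Sales, city: Cairo}

Matches: ["Quinn Anderson", "Sam Jackson"]

["Quinn Anderson", "Sam Jackson"]


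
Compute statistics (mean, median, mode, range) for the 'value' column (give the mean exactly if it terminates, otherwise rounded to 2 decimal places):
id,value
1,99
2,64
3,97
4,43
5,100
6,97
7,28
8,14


Data: [99, 64, 97, 43, 100, 97, 28, 14]
Count: 8
Sum: 542
Mean: 542/8 = 67.75
Sorted: [14, 28, 43, 64, 97, 97, 99, 100]
Median: 80.5
Mode: 97 (2 times)
Range: 100 - 14 = 86
Min: 14, Max: 100

mean=67.75, median=80.5, mode=97, range=86


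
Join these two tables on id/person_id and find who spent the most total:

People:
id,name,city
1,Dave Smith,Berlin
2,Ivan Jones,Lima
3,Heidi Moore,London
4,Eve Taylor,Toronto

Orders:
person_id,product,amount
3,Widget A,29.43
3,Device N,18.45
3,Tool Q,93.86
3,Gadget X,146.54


Join on: people.id = orders.person_id

Joined rows:
  Heidi Moore (London) bought Widget A for $29.43
  Heidi Moore (London) bought Device N for $18.45
  Heidi Moore (London) bought Tool Q for $93.86
  Heidi Moore (London) bought Gadget X for $146.54

Total per person:
  Heidi Moore: $288.28

Top spender: Heidi Moore ($288.28)

Heidi Moore ($288.28)


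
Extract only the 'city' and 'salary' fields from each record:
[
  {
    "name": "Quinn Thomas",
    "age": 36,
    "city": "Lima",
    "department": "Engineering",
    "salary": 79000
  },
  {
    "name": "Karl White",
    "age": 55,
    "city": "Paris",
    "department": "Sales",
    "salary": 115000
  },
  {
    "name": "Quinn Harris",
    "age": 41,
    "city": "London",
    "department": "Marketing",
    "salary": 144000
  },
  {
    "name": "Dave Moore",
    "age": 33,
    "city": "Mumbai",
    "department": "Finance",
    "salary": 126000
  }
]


Original: 4 records with fields: name, age, city, department, salary
Keep: ['city', 'salary']
Drop: ['name', 'age', 'department']
Result: 4 records, 2 fields each

[
  {
    "city": "Lima",
    "salary": 79000
  },
  {
    "city": "Paris",
    "salary": 115000
  },
  {
    "city": "London",
    "salary": 144000
  },
  {
    "city": "Mumbai",
    "salary": 126000
  }
]


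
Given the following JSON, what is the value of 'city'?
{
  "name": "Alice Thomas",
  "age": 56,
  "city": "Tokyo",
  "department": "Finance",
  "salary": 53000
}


Looking up field 'city'
Value: Tokyo

Tokyo


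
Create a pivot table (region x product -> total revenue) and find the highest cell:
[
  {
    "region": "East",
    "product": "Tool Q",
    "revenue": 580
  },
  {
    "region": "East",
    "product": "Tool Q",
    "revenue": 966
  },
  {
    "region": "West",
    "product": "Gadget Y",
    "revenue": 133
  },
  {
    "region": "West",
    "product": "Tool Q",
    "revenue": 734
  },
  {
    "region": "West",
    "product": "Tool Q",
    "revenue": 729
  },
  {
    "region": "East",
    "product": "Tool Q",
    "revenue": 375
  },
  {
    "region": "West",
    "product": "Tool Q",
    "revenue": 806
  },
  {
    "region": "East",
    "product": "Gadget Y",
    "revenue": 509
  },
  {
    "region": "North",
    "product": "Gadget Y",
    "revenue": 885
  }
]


Pivot: region (rows) x product (columns) -> total revenue

     Gadget Y      Tool Q      
East           509          1921  
North          885             0  
West           133          2269  

Highest: West / Tool Q = $2269

West / Tool Q = $2269


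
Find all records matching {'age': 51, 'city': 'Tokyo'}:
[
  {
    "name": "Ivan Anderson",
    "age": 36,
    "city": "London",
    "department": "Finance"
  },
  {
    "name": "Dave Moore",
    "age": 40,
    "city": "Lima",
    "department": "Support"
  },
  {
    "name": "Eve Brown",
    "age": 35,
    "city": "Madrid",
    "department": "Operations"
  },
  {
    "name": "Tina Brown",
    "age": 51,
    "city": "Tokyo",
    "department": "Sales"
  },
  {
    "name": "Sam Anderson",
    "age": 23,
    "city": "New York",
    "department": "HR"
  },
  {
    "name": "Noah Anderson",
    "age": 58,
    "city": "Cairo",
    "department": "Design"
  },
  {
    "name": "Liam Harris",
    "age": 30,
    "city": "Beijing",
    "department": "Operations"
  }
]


Search criteria: {'age': 51, 'city': 'Tokyo'}

Checking 7 records:
  Ivan Anderson: {age: 36, city: London}
  Dave Moore: {age: 40, city: Lima}
  Eve Brown: {age: 35, city: Madrid}
  Tina Brown: {age: 51, city: Tokyo} <-- MATCH
  Sam Anderson: {age: 23, city: New York}
  Noah Anderson: {age: 58, city: Cairo}
  Liam Harris: {age: 30, city: Beijing}

Matches: ["Tina Brown"]

["Tina Brown"]


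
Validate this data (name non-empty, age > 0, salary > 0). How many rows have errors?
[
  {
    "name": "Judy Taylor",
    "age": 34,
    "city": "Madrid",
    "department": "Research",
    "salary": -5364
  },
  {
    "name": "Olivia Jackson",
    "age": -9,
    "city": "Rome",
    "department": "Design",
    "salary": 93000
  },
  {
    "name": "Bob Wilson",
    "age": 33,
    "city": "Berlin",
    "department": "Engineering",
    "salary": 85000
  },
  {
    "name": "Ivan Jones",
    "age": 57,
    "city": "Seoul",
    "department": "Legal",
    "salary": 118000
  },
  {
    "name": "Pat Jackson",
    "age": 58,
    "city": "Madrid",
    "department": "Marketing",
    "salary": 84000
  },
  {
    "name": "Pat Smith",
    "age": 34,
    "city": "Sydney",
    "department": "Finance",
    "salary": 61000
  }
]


Validating 6 records:
Rules: name non-empty, age > 0, salary > 0

  Row 1 (Judy Taylor): negative salary: -5364
  Row 2 (Olivia Jackson): negative age: -9
  Row 3 (Bob Wilson): OK
  Row 4 (Ivan Jones): OK
  Row 5 (Pat Jackson): OK
  Row 6 (Pat Smith): OK

Total errors: 2

2 errors


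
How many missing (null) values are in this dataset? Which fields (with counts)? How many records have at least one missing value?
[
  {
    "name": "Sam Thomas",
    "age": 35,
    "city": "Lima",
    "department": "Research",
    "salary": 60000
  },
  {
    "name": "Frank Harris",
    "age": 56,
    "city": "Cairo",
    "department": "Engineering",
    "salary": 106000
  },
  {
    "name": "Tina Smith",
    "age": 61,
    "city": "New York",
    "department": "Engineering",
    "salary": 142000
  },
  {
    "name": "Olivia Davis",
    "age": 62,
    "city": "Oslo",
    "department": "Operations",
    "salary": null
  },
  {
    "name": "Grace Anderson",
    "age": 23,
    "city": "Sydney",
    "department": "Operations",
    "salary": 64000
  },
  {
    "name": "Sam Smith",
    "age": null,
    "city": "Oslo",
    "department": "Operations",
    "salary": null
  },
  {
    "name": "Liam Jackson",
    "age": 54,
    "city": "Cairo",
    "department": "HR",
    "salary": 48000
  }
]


Checking for missing (null) values in 7 records:

  Sam Thomas: complete
  Frank Harris: complete
  Tina Smith: complete
  Olivia Davis: salary
  Grace Anderson: complete
  Sam Smith: age, salary
  Liam Jackson: complete

Per field:
  name: 0 missing
  age: 1 missing
  city: 0 missing
  department: 0 missing
  salary: 2 missing

Total missing values: 3
Records with any missing: 2

3 missing values (age: 1, salary: 2); 2 incomplete records


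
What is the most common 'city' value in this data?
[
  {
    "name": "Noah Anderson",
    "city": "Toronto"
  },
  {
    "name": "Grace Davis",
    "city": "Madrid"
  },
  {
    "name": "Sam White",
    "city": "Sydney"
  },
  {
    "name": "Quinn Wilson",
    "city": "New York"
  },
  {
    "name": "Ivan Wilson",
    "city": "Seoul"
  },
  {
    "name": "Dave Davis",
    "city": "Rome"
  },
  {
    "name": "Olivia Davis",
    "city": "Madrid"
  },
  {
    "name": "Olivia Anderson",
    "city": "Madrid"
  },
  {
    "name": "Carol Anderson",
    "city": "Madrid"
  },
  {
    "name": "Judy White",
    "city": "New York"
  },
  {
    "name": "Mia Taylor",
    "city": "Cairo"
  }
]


Counting 'city' values across 11 records:

  Madrid: 4 ####
  New York: 2 ##
  Toronto: 1 #
  Sydney: 1 #
  Seoul: 1 #
  Rome: 1 #
  Cairo: 1 #

Most common: Madrid (4 times)

Madrid (4 times)


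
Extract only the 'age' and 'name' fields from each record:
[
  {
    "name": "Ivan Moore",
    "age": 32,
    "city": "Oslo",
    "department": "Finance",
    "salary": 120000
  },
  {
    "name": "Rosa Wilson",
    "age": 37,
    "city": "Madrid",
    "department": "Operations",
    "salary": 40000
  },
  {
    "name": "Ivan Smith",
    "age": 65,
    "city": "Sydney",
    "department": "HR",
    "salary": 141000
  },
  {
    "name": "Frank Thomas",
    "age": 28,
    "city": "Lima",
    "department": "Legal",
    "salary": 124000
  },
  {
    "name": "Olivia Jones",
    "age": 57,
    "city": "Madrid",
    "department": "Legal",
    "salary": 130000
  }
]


Original: 5 records with fields: name, age, city, department, salary
Keep: ['age', 'name']
Drop: ['city', 'department', 'salary']
Result: 5 records, 2 fields each

[
  {
    "age": 32,
    "name": "Ivan Moore"
  },
  {
    "age": 37,
    "name": "Rosa Wilson"
  },
  {
    "age": 65,
    "name": "Ivan Smith"
  },
  {
    "age": 28,
    "name": "Frank Thomas"
  },
  {
    "age": 57,
    "name": "Olivia Jones"
  }
]


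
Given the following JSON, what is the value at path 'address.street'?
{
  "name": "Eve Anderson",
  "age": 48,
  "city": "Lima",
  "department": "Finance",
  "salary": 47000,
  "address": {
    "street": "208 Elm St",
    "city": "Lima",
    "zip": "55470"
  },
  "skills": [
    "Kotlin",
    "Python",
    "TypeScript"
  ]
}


Query: address.street
Path: address -> street
Value: 208 Elm St

208 Elm St


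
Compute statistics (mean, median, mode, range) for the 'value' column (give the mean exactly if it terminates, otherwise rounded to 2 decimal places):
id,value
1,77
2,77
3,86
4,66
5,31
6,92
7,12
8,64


Data: [77, 77, 86, 66, 31, 92, 12, 64]
Count: 8
Sum: 505
Mean: 505/8 = 63.125
Sorted: [12, 31, 64, 66, 77, 77, 86, 92]
Median: 71.5
Mode: 77 (2 times)
Range: 92 - 12 = 80
Min: 12, Max: 92

mean=63.125, median=71.5, mode=77, range=80


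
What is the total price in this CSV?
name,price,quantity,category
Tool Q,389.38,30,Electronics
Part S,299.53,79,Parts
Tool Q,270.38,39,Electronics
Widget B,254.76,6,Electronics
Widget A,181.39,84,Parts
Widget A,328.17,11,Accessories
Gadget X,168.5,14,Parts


Computing total price:
Values: [389.38, 299.53, 270.38, 254.76, 181.39, 328.17, 168.5]
Sum = 1892.11

1892.11


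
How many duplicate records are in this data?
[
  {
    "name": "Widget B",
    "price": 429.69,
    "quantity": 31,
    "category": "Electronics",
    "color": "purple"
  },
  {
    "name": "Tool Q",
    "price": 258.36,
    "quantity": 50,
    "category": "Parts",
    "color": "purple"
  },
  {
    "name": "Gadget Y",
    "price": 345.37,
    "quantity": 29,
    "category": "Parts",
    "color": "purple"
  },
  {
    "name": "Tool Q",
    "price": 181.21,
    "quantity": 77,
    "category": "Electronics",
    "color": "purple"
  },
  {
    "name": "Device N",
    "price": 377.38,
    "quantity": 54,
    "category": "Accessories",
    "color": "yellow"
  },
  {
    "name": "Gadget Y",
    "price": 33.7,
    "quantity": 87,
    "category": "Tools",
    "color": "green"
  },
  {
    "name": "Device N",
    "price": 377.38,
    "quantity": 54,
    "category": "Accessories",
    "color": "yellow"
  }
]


Checking 7 records for duplicates:

  Row 1: Widget B ($429.69, qty 31)
  Row 2: Tool Q ($258.36, qty 50)
  Row 3: Gadget Y ($345.37, qty 29)
  Row 4: Tool Q ($181.21, qty 77)
  Row 5: Device N ($377.38, qty 54)
  Row 6: Gadget Y ($33.7, qty 87)
  Row 7: Device N ($377.38, qty 54) <-- DUPLICATE

Duplicates found: 1
Unique records: 6

1 duplicates, 6 unique


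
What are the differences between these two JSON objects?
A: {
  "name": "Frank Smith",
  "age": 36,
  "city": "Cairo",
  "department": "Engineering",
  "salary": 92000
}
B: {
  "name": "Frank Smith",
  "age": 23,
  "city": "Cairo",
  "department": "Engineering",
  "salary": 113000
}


Comparing each field (in key order):
  name: same
  age: DIFFERENT
  city: same
  department: same
  salary: DIFFERENT
Differences:
  age: 36 -> 23
  salary: 92000 -> 113000

2 field(s) changed

2 changes: age, salary


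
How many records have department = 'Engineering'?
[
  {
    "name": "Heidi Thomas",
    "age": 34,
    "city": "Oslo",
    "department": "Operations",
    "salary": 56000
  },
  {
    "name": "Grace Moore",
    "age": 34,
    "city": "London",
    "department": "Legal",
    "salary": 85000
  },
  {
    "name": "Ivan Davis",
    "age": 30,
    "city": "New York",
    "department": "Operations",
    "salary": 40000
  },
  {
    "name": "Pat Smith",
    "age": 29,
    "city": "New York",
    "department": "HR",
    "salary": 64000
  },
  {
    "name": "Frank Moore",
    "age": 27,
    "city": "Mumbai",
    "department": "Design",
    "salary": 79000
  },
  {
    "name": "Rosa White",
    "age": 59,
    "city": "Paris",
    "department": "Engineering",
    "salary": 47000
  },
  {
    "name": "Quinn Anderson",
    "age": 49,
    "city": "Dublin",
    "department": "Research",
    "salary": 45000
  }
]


Data: 7 records
Condition: department = 'Engineering'

Checking each record:
  Heidi Thomas: Operations
  Grace Moore: Legal
  Ivan Davis: Operations
  Pat Smith: HR
  Frank Moore: Design
  Rosa White: Engineering MATCH
  Quinn Anderson: Research

Count: 1

1


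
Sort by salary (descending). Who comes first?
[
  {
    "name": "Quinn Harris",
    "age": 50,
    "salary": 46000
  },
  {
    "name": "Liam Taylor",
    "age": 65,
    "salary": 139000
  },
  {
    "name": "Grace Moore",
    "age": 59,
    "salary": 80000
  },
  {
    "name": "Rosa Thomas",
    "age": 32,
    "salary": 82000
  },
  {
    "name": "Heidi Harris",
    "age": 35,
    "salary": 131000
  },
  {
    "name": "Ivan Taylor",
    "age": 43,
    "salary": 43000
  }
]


Sort by: salary (descending)

Sorted order:
  1. Liam Taylor (salary = 139000)
  2. Heidi Harris (salary = 131000)
  3. Rosa Thomas (salary = 82000)
  4. Grace Moore (salary = 80000)
  5. Quinn Harris (salary = 46000)
  6. Ivan Taylor (salary = 43000)

First: Liam Taylor

Liam Taylor


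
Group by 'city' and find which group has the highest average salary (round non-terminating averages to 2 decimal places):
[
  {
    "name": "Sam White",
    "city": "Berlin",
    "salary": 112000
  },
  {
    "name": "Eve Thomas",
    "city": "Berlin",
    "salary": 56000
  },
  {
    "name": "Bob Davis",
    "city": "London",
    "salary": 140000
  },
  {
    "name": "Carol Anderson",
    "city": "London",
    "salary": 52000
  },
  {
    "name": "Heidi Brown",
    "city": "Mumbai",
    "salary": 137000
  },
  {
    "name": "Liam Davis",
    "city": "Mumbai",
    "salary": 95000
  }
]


Group by: city

Groups:
  Berlin: 2 people, avg salary = 168000/2 = $84000
  London: 2 people, avg salary = 192000/2 = $96000
  Mumbai: 2 people, avg salary = 232000/2 = $116000

Highest average salary: Mumbai ($116000)

Mumbai ($116000)


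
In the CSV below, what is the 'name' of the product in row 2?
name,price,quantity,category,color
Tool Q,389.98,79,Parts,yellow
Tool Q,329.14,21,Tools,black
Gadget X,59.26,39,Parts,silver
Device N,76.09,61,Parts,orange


Query: Row 2 ('Tool Q'), column 'name'
Value: Tool Q

Tool Q


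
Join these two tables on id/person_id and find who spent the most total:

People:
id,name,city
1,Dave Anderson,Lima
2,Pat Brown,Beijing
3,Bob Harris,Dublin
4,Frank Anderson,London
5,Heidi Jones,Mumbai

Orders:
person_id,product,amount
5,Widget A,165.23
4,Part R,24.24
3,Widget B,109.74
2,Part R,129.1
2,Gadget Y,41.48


Join on: people.id = orders.person_id

Joined rows:
  Heidi Jones (Mumbai) bought Widget A for $165.23
  Frank Anderson (London) bought Part R for $24.24
  Bob Harris (Dublin) bought Widget B for $109.74
  Pat Brown (Beijing) bought Part R for $129.1
  Pat Brown (Beijing) bought Gadget Y for $41.48

Total per person:
  Pat Brown: $170.58
  Heidi Jones: $165.23
  Bob Harris: $109.74
  Frank Anderson: $24.24

Top spender: Pat Brown ($170.58)

Pat Brown ($170.58)


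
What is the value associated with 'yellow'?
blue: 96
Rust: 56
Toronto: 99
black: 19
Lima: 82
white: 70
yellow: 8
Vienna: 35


Looking up key 'yellow'
Value: 8

8


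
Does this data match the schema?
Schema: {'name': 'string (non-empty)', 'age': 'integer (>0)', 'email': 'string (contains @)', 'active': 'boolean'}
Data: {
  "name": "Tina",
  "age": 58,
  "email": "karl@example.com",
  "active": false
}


Validating each field against schema:
  name: OK (non-empty string)
  age: OK (positive integer)
  email: OK (string with @)
  active: OK (boolean)

Result: VALID

VALID


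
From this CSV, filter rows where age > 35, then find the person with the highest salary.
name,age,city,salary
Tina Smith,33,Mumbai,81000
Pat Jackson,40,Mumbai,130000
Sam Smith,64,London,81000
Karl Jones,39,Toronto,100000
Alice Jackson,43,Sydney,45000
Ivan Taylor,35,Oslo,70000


Filter: age > 35
Sort by: salary (descending)

Filtered records (4):
  Pat Jackson, age 40, salary $130000
  Karl Jones, age 39, salary $100000
  Sam Smith, age 64, salary $81000
  Alice Jackson, age 43, salary $45000

Highest salary: Pat Jackson ($130000)

Pat Jackson


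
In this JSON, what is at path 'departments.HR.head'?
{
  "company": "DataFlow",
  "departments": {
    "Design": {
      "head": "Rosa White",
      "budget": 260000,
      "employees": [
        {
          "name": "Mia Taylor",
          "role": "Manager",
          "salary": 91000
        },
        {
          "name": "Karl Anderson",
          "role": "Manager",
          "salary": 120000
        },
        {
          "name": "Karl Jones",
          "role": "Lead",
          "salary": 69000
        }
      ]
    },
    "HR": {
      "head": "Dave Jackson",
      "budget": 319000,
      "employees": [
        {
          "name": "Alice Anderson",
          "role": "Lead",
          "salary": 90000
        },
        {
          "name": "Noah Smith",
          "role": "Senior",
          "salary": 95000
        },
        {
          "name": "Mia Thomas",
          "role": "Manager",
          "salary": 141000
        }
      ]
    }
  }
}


Path: departments.HR.head

Navigate:
  -> departments
  -> HR
  -> head = 'Dave Jackson'

Dave Jackson


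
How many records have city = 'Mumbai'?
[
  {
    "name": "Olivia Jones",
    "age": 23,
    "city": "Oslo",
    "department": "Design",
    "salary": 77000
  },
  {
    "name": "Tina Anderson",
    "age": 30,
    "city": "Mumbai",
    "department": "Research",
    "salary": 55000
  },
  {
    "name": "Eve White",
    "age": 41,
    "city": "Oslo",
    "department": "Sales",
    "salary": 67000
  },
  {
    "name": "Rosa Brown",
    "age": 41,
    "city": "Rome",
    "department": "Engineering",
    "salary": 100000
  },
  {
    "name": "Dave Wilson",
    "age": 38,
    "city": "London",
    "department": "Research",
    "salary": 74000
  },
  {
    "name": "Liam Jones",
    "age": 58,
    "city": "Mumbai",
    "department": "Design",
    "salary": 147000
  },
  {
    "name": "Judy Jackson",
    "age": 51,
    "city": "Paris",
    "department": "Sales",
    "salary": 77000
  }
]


Data: 7 records
Condition: city = 'Mumbai'

Checking each record:
  Olivia Jones: Oslo
  Tina Anderson: Mumbai MATCH
  Eve White: Oslo
  Rosa Brown: Rome
  Dave Wilson: London
  Liam Jones: Mumbai MATCH
  Judy Jackson: Paris

Count: 2

2


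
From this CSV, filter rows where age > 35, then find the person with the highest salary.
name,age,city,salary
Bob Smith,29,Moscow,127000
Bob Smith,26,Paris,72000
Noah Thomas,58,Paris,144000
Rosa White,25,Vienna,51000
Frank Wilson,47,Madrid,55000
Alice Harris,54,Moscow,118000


Filter: age > 35
Sort by: salary (descending)

Filtered records (3):
  Noah Thomas, age 58, salary $144000
  Alice Harris, age 54, salary $118000
  Frank Wilson, age 47, salary $55000

Highest salary: Noah Thomas ($144000)

Noah Thomas


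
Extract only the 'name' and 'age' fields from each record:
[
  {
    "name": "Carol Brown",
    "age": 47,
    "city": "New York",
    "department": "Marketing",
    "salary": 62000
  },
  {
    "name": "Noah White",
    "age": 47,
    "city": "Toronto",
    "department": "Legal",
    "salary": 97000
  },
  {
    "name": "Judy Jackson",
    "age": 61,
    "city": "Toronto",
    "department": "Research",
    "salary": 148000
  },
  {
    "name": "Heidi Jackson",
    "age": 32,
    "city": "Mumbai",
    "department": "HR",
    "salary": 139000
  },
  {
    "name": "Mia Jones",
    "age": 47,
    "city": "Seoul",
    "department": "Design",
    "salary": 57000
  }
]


Original: 5 records with fields: name, age, city, department, salary
Keep: ['name', 'age']
Drop: ['city', 'department', 'salary']
Result: 5 records, 2 fields each

[
  {
    "name": "Carol Brown",
    "age": 47
  },
  {
    "name": "Noah White",
    "age": 47
  },
  {
    "name": "Judy Jackson",
    "age": 61
  },
  {
    "name": "Heidi Jackson",
    "age": 32
  },
  {
    "name": "Mia Jones",
    "age": 47
  }
]


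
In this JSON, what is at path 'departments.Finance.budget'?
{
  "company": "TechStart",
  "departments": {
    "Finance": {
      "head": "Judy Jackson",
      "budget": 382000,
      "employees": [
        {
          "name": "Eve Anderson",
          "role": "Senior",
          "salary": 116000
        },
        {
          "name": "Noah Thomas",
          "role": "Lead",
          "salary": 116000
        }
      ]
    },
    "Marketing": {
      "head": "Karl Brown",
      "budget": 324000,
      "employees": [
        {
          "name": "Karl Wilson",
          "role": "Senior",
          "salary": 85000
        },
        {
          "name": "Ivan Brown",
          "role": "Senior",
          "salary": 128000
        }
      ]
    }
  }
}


Path: departments.Finance.budget

Navigate:
  -> departments
  -> Finance
  -> budget = 382000

382000


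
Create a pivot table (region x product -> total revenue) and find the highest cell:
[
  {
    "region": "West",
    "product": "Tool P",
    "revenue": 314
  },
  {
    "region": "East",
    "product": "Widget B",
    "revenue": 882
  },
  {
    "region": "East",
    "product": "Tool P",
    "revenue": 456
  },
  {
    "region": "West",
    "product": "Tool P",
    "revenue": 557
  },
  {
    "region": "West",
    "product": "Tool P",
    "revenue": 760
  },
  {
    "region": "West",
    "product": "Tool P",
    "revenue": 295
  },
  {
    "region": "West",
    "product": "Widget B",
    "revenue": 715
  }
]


Pivot: region (rows) x product (columns) -> total revenue

     Tool P        Widget B    
East           456           882  
West          1926           715  

Highest: West / Tool P = $1926

West / Tool P = $1926


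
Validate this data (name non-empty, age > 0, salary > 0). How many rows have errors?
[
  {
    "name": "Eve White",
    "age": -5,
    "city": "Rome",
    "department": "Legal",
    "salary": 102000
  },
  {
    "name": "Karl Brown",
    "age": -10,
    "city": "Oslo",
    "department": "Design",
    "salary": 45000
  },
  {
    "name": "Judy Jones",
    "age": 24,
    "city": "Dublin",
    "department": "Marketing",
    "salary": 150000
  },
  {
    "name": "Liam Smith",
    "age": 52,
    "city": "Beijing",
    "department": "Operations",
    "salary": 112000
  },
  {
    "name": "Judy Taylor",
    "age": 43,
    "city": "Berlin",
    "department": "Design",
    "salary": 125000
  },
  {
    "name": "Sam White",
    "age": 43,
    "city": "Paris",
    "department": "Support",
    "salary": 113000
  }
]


Validating 6 records:
Rules: name non-empty, age > 0, salary > 0

  Row 1 (Eve White): negative age: -5
  Row 2 (Karl Brown): negative age: -10
  Row 3 (Judy Jones): OK
  Row 4 (Liam Smith): OK
  Row 5 (Judy Taylor): OK
  Row 6 (Sam White): OK

Total errors: 2

2 errors


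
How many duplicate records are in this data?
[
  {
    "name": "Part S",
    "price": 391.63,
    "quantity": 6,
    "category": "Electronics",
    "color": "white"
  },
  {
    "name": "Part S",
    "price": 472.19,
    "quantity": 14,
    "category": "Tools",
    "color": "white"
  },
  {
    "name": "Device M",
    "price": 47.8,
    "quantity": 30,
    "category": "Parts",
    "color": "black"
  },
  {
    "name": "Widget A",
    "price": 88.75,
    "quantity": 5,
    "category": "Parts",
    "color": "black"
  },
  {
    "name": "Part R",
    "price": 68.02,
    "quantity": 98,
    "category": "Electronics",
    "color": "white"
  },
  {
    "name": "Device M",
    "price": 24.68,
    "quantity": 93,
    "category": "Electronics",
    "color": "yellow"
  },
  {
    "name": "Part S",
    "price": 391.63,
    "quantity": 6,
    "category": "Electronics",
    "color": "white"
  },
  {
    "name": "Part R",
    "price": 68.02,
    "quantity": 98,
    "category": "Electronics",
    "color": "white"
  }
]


Checking 8 records for duplicates:

  Row 1: Part S ($391.63, qty 6)
  Row 2: Part S ($472.19, qty 14)
  Row 3: Device M ($47.8, qty 30)
  Row 4: Widget A ($88.75, qty 5)
  Row 5: Part R ($68.02, qty 98)
  Row 6: Device M ($24.68, qty 93)
  Row 7: Part S ($391.63, qty 6) <-- DUPLICATE
  Row 8: Part R ($68.02, qty 98) <-- DUPLICATE

Duplicates found: 2
Unique records: 6

2 duplicates, 6 unique


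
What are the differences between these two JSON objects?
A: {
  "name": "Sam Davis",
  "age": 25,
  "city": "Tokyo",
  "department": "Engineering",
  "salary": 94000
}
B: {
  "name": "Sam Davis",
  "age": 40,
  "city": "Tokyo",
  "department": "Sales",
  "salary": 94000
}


Comparing each field (in key order):
  name: same
  age: DIFFERENT
  city: same
  department: DIFFERENT
  salary: same
Differences:
  age: 25 -> 40
  department: Engineering -> Sales

2 field(s) changed

2 changes: age, department


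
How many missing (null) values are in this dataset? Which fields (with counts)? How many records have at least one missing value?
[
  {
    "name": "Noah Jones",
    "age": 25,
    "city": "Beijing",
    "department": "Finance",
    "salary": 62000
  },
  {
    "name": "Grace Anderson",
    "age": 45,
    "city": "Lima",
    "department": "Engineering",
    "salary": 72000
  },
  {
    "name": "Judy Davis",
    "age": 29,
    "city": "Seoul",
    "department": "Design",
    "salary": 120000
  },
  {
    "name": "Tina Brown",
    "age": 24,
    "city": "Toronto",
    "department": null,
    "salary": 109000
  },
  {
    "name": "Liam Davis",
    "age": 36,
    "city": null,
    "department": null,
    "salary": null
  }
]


Checking for missing (null) values in 5 records:

  Noah Jones: complete
  Grace Anderson: complete
  Judy Davis: complete
  Tina Brown: department
  Liam Davis: city, department, salary

Per field:
  name: 0 missing
  age: 0 missing
  city: 1 missing
  department: 2 missing
  salary: 1 missing

Total missing values: 4
Records with any missing: 2

4 missing values (city: 1, department: 2, salary: 1); 2 incomplete records


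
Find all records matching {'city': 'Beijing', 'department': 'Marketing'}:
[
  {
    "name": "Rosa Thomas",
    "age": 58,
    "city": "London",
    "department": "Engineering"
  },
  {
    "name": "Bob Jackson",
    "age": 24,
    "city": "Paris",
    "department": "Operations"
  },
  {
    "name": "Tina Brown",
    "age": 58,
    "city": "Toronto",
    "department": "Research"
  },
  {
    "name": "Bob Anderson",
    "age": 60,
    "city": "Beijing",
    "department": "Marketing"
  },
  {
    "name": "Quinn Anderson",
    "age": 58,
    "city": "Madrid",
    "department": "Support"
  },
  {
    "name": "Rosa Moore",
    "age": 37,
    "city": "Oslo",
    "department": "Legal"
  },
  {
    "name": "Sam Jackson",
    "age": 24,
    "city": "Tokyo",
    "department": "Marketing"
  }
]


Search criteria: {'city': 'Beijing', 'department': 'Marketing'}

Checking 7 records:
  Rosa Thomas: {city: London, department: Engineering}
  Bob Jackson: {city: Paris, department: Operations}
  Tina Brown: {city: Toronto, department: Research}
  Bob Anderson: {city: Beijing, department: Marketing} <-- MATCH
  Quinn Anderson: {city: Madrid, department: Support}
  Rosa Moore: {city: Oslo, department: Legal}
  Sam Jackson: {city: Tokyo, department: Marketing}

Matches: ["Bob Anderson"]

["Bob Anderson"]


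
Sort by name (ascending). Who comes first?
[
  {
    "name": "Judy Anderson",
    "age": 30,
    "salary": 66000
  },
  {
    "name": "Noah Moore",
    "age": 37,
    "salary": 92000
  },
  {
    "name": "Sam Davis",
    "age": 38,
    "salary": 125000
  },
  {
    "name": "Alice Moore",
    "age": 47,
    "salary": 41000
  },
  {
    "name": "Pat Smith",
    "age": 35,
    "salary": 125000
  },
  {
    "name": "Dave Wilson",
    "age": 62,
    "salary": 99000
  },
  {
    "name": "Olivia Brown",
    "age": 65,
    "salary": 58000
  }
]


Sort by: name (ascending)

Sorted order:
  1. Alice Moore (name = Alice Moore)
  2. Dave Wilson (name = Dave Wilson)
  3. Judy Anderson (name = Judy Anderson)
  4. Noah Moore (name = Noah Moore)
  5. Olivia Brown (name = Olivia Brown)
  6. Pat Smith (name = Pat Smith)
  7. Sam Davis (name = Sam Davis)

First: Alice Moore

Alice Moore


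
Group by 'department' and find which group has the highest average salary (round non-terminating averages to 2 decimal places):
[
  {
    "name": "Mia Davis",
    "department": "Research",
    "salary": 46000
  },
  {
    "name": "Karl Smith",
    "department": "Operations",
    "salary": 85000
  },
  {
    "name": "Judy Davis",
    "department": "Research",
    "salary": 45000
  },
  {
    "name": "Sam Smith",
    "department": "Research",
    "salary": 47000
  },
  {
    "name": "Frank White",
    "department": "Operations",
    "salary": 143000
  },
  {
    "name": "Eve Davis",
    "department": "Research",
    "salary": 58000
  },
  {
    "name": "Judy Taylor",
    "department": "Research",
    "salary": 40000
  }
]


Group by: department

Groups:
  Operations: 2 people, avg salary = 228000/2 = $114000
  Research: 5 people, avg salary = 236000/5 = $47200

Highest average salary: Operations ($114000)

Operations ($114000)


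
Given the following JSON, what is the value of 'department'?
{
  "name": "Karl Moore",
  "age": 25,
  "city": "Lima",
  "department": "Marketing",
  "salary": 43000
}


Looking up field 'department'
Value: Marketing

Marketing


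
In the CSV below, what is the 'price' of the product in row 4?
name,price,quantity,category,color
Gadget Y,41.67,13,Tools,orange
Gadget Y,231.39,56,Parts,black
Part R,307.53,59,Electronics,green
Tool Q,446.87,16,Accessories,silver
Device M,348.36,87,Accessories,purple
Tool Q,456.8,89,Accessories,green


Query: Row 4 ('Tool Q'), column 'price'
Value: 446.87

446.87


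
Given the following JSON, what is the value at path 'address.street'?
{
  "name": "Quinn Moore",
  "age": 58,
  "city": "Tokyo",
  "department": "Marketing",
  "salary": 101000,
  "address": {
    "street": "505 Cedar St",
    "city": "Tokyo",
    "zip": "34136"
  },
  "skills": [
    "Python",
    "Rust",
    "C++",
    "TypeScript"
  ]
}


Query: address.street
Path: address -> street
Value: 505 Cedar St

505 Cedar St


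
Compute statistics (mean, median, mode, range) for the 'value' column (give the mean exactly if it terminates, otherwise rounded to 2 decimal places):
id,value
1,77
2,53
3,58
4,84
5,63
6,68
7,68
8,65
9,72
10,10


Data: [77, 53, 58, 84, 63, 68, 68, 65, 72, 10]
Count: 10
Sum: 618
Mean: 618/10 = 61.8
Sorted: [10, 53, 58, 63, 65, 68, 68, 72, 77, 84]
Median: 66.5
Mode: 68 (2 times)
Range: 84 - 10 = 74
Min: 10, Max: 84

mean=61.8, median=66.5, mode=68, range=74


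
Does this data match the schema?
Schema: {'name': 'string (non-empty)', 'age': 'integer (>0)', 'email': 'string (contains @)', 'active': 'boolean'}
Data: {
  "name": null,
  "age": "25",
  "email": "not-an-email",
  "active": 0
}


Validating each field against schema:
  name: FAIL (null is not a string)
  age: FAIL ("25" is not an integer)
  email: FAIL ("not-an-email" does not contain @)
  active: FAIL (0 is not a boolean)

Result: INVALID (4 errors: name, age, email, active)

INVALID (4 errors: name, age, email, active)


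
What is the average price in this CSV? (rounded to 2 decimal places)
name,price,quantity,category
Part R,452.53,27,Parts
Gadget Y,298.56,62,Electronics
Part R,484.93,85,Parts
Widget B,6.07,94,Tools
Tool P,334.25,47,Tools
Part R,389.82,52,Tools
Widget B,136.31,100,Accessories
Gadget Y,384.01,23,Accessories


Computing average price:
Values: [452.53, 298.56, 484.93, 6.07, 334.25, 389.82, 136.31, 384.01]
Sum = 2486.48
Count = 8
Average = 2486.48/8 = 310.81

310.81


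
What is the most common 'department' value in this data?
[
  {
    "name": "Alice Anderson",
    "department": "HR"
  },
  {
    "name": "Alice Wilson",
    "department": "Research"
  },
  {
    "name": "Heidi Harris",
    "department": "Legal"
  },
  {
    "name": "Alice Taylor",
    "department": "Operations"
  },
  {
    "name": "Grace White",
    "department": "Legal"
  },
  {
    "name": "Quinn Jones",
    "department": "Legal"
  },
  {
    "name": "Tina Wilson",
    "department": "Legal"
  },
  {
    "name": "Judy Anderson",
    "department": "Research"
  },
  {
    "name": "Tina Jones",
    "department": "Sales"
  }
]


Counting 'department' values across 9 records:

  Legal: 4 ####
  Research: 2 ##
  HR: 1 #
  Operations: 1 #
  Sales: 1 #

Most common: Legal (4 times)

Legal (4 times)


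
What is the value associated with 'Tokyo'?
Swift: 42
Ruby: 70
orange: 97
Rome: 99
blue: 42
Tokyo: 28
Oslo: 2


Looking up key 'Tokyo'
Value: 28

28


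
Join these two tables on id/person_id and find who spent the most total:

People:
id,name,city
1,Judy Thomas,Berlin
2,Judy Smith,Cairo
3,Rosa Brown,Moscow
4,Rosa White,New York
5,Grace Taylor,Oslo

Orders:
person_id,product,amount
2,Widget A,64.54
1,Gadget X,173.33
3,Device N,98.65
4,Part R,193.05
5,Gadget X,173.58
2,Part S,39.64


Join on: people.id = orders.person_id

Joined rows:
  Judy Smith (Cairo) bought Widget A for $64.54
  Judy Thomas (Berlin) bought Gadget X for $173.33
  Rosa Brown (Moscow) bought Device N for $98.65
  Rosa White (New York) bought Part R for $193.05
  Grace Taylor (Oslo) bought Gadget X for $173.58
  Judy Smith (Cairo) bought Part S for $39.64

Total per person:
  Rosa White: $193.05
  Grace Taylor: $173.58
  Judy Thomas: $173.33
  Judy Smith: $104.18
  Rosa Brown: $98.65

Top spender: Rosa White ($193.05)

Rosa White ($193.05)


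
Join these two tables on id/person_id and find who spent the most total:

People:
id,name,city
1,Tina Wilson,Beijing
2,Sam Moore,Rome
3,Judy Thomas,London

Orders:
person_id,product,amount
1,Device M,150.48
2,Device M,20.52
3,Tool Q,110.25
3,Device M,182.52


Join on: people.id = orders.person_id

Joined rows:
  Tina Wilson (Beijing) bought Device M for $150.48
  Sam Moore (Rome) bought Device M for $20.52
  Judy Thomas (London) bought Tool Q for $110.25
  Judy Thomas (London) bought Device M for $182.52

Total per person:
  Judy Thomas: $292.77
  Tina Wilson: $150.48
  Sam Moore: $20.52

Top spender: Judy Thomas ($292.77)

Judy Thomas ($292.77)


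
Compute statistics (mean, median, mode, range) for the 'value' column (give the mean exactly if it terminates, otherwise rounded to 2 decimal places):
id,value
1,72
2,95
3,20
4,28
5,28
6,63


Data: [72, 95, 20, 28, 28, 63]
Count: 6
Sum: 306
Mean: 306/6 = 51
Sorted: [20, 28, 28, 63, 72, 95]
Median: 45.5
Mode: 28 (2 times)
Range: 95 - 20 = 75
Min: 20, Max: 95

mean=51, median=45.5, mode=28, range=75


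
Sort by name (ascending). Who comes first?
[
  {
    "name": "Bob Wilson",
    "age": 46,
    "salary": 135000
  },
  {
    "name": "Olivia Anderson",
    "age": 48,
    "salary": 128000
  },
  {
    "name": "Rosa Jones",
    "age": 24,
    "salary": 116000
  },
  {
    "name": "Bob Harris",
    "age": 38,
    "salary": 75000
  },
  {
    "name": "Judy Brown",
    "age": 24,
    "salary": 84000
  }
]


Sort by: name (ascending)

Sorted order:
  1. Bob Harris (name = Bob Harris)
  2. Bob Wilson (name = Bob Wilson)
  3. Judy Brown (name = Judy Brown)
  4. Olivia Anderson (name = Olivia Anderson)
  5. Rosa Jones (name = Rosa Jones)

First: Bob Harris

Bob Harris


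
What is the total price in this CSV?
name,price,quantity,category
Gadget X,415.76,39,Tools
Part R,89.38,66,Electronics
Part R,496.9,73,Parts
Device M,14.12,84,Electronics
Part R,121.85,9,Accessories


Computing total price:
Values: [415.76, 89.38, 496.9, 14.12, 121.85]
Sum = 1138.01

1138.01


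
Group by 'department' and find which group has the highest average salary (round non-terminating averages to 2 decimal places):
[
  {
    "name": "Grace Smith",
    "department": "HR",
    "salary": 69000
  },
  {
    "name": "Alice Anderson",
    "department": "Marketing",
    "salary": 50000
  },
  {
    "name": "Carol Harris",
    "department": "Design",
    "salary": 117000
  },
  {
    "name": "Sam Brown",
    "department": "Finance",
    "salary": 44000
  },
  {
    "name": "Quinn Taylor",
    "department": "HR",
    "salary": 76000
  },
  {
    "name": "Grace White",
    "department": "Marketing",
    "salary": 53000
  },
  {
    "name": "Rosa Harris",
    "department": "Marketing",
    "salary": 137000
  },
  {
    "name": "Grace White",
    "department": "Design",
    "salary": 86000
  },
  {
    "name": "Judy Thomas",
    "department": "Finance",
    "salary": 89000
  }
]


Group by: department

Groups:
  Design: 2 people, avg salary = 203000/2 = $101500
  Finance: 2 people, avg salary = 133000/2 = $66500
  HR: 2 people, avg salary = 145000/2 = $72500
  Marketing: 3 people, avg salary = 240000/3 = $80000

Highest average salary: Design ($101500)

Design ($101500)


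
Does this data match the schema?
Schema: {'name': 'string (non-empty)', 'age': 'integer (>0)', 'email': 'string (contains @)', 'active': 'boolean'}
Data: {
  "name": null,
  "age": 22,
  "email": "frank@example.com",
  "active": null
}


Validating each field against schema:
  name: FAIL (null is not a string)
  age: OK (positive integer)
  email: OK (string with @)
  active: FAIL (null is not a boolean)

Result: INVALID (2 errors: name, active)

INVALID (2 errors: name, active)


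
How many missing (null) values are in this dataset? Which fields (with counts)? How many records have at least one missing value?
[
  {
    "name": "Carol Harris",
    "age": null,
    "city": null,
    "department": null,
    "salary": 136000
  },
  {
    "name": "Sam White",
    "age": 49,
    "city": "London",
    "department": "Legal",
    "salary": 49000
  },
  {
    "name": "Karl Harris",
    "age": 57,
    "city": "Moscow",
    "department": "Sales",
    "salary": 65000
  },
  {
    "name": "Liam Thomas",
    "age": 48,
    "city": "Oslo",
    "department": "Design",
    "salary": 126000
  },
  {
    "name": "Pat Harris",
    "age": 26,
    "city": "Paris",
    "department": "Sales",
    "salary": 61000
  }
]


Checking for missing (null) values in 5 records:

  Carol Harris: age, city, department
  Sam White: complete
  Karl Harris: complete
  Liam Thomas: complete
  Pat Harris: complete

Per field:
  name: 0 missing
  age: 1 missing
  city: 1 missing
  department: 1 missing
  salary: 0 missing

Total missing values: 3
Records with any missing: 1

3 missing values (age: 1, city: 1, department: 1); 1 incomplete records
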